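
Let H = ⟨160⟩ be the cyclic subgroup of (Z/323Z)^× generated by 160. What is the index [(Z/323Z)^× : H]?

6

The order of 160 must divide φ(323) = φ(17·19) = (17−1)·(19−1) = 16·18 = 288 = 2^5 · 3^2.
Divisors of 288: 1, 2, 3, 4, 6, 8, 9, 12, 16, 18, 24, 32, 36, 48, 72, 96, 144, 288.
Evaluate successive powers at the divisors of 288:
160^1 ≡ 160 (mod 323)
160^2 ≡ 83 (mod 323)
160^3 ≡ 37 (mod 323)
160^4 ≡ 106 (mod 323)
160^6 ≡ 77 (mod 323)
160^8 ≡ 254 (mod 323)
160^9 ≡ 265 (mod 323)
160^12 ≡ 115 (mod 323)
160^16 ≡ 239 (mod 323)
160^18 ≡ 134 (mod 323)
160^24 ≡ 305 (mod 323)
160^32 ≡ 273 (mod 323)
160^36 ≡ 191 (mod 323)
160^48 ≡ 1 (mod 323) ✓
The order of 160 is 48, so the subgroup it generates has 48 elements.
Index = |(Z/323Z)^×| / |⟨160⟩| = 288 / 48 = 6.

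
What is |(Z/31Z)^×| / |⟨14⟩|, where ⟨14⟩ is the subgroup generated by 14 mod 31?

Since 14 ∈ (Z/31Z)^×, its order divides φ(31) = 31 − 1 = 30 = 2 · 3 · 5.
Divisors of 30: 1, 2, 3, 5, 6, 10, 15, 30.
Compute 14^d (mod 31) for the divisors d until we hit 1:
14^1 ≡ 14 (mod 31)
14^2 ≡ 10 (mod 31)
14^3 ≡ 16 (mod 31)
14^5 ≡ 5 (mod 31)
14^6 ≡ 8 (mod 31)
14^10 ≡ 25 (mod 31)
14^15 ≡ 1 (mod 31) ✓
Thus |⟨14⟩| = ord(14) = 15.
Index = |(Z/31Z)^×| / |⟨14⟩| = 30 / 15 = 2.

2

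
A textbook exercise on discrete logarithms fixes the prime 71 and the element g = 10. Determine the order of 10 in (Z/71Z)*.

35

The order of 10 must divide φ(71) = 71 − 1 = 70 = 2 · 5 · 7.
Divisors of 70: 1, 2, 5, 7, 10, 14, 35, 70.
Check 10^d mod 71 for each divisor in increasing order:
10^1 ≡ 10
10^2 ≡ 29
10^5 ≡ 32
10^7 ≡ 5
10^10 ≡ 30
10^14 ≡ 25
10^35 ≡ 1
The smallest such exponent is 35, so the order of 10 is 35.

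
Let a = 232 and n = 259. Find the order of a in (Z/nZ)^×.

Since 232 ∈ (Z/259Z)^×, its order divides φ(259) = φ(7·37) = (7−1)·(37−1) = 6·36 = 216 = 2^3 · 3^3.
Divisors of 216: 1, 2, 3, 4, 6, 8, 9, 12, 18, 24, 27, 36, 54, 72, 108, 216.
Evaluate successive powers at the divisors of 216:
232^1 ≡ 232 (mod 259)
232^2 ≡ 211 (mod 259)
232^3 ≡ 1 (mod 259) ✓
So ord_259(232) = 3.

3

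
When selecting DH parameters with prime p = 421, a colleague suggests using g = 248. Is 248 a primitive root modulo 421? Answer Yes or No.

No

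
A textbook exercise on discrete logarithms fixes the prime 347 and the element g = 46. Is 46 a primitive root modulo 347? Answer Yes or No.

φ(347) = 347 − 1 = 346 = 2 · 173.
An element g generates (Z/347Z)^× iff g^(346/q) ≢ 1 (mod 347) for each prime q ∈ {2, 173}.
46^173 ≡ 1 (mod 347)  [q = 2: ≡ 1 ✗]
46^2 ≡ 34 (mod 347)  [q = 173: ≢ 1 ✓]
Since 46^173 ≡ 1, the order of 46 divides 173 < 346, so 46 is not a primitive root.

No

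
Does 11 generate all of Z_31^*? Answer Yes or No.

φ(31) = 31 − 1 = 30 = 2 · 3 · 5.
An element g generates (Z/31Z)^× iff g^(30/q) ≢ 1 (mod 31) for each prime q ∈ {2, 3, 5}.
11^15 ≡ 30 (mod 31)  [q = 2: ≢ 1 ✓]
11^10 ≡ 5 (mod 31)  [q = 3: ≢ 1 ✓]
11^6 ≡ 4 (mod 31)  [q = 5: ≢ 1 ✓]
None equal 1, so ord_31(11) = 30: 11 is a primitive root.

Yes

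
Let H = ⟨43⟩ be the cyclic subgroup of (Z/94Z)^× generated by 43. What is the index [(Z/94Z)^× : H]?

The order of 43 must divide φ(94) = φ(2)·φ(47) = 1·46 = 46 = 2 · 23.
Divisors of 46: 1, 2, 23, 46.
Test each divisor d:
43^1 ≡ 43 (mod 94)
43^2 ≡ 63 (mod 94)
43^23 ≡ 93 (mod 94)
43^46 ≡ 1 (mod 94) ✓
Thus |⟨43⟩| = ord(43) = 46.
[(Z/94Z)^× : ⟨43⟩] = 46/46 = 1.

1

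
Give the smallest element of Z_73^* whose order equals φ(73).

φ(73) = 73 − 1 = 72 = 2^3 · 3^2.
Test candidates g = 2, 3, … against the prime factors q ∈ {2, 3} of φ(73): g is a generator iff g^(72/q) ≢ 1 for every such q.
g = 2: 2^36 ≡ 1 — hits 1, so not a primitive root.
g = 3: 3^36 ≡ 1 — hits 1, so not a primitive root.
g = 4: 4^36 ≡ 1 — hits 1, so not a primitive root.
g = 5: 5^36 ≡ 72; 5^24 ≡ 8 — none is 1, so 5 is a primitive root.
The smallest primitive root modulo 73 is 5.

5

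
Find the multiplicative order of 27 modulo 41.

8

Since 27 ∈ (Z/41Z)^×, its order divides φ(41) = 41 − 1 = 40 = 2^3 · 5.
Divisors of 40: 1, 2, 4, 5, 8, 10, 20, 40.
Check 27^d mod 41 for each divisor in increasing order:
27^1 ≡ 27 (mod 41)
27^2 ≡ 32 (mod 41)
27^4 ≡ 40 (mod 41)
27^5 ≡ 14 (mod 41)
27^8 ≡ 1 (mod 41) ✓
The smallest such exponent is 8, so the order of 27 is 8.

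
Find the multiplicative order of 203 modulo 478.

34

The order of 203 must divide φ(478) = φ(2)·φ(239) = 1·238 = 238 = 2 · 7 · 17.
Divisors of 238: 1, 2, 7, 14, 17, 34, 119, 238.
Compute 203^d (mod 478) for the divisors d until we hit 1:
203^1 ≡ 203
203^2 ≡ 101
203^7 ≡ 291
203^14 ≡ 75
203^17 ≡ 477
203^34 ≡ 1
So ord_478(203) = 34.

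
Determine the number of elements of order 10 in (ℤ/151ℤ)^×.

4

φ(151) = 151 − 1 = 150 = 2 · 3 · 5^2.
(Z/151Z)^× is cyclic (|G| = 150); a cyclic group of order m has exactly φ(d) elements of each order d | m, and none otherwise.
10 = 2 · 5 divides 150, and φ(10) = 4.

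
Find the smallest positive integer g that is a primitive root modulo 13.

φ(13) = 13 − 1 = 12 = 2^2 · 3.
Test candidates g = 2, 3, … against the prime factors q ∈ {2, 3} of φ(13): g is a generator iff g^(12/q) ≢ 1 for every such q.
g = 2: 2^6 ≡ 12; 2^4 ≡ 3 — none is 1, so 2 is a primitive root.
Hence the least primitive root of 13 is 2.

2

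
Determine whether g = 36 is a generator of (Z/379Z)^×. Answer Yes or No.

No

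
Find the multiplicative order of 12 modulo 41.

40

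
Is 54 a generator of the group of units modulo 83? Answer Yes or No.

Yes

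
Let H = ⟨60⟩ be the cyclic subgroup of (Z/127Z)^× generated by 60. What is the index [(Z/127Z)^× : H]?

2

By Lagrange's theorem, ord_127(60) divides φ(127) = 127 − 1 = 126 = 2 · 3^2 · 7.
Divisors of 126: 1, 2, 3, 6, 7, 9, 14, 18, 21, 42, 63, 126.
Test each divisor d:
60^1 ≡ 60
60^2 ≡ 44
60^3 ≡ 100
60^6 ≡ 94
60^7 ≡ 52
60^9 ≡ 2
60^14 ≡ 37
60^18 ≡ 4
60^21 ≡ 19
60^42 ≡ 107
60^63 ≡ 1
Thus |⟨60⟩| = ord(60) = 63.
The index is φ(127) / ord(60) = 126 / 63 = 2.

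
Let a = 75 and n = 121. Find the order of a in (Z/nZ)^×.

55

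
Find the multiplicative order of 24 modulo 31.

30

By Lagrange's theorem, ord_31(24) divides φ(31) = 31 − 1 = 30 = 2 · 3 · 5.
Divisors of 30: 1, 2, 3, 5, 6, 10, 15, 30.
Test each divisor d:
24^1 ≡ 24
24^2 ≡ 18
24^3 ≡ 29
24^5 ≡ 26
24^6 ≡ 4
24^10 ≡ 25
24^15 ≡ 30
24^30 ≡ 1
So ord_31(24) = 30.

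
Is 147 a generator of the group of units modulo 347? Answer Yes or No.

φ(347) = 347 − 1 = 346 = 2 · 173.
An element g generates (Z/347Z)^× iff g^(346/q) ≢ 1 (mod 347) for each prime q ∈ {2, 173}.
147^173 ≡ 1 (mod 347)  [q = 2: ≡ 1 ✗]
147^2 ≡ 95 (mod 347)  [q = 173: ≢ 1 ✓]
The check at q = 2 fails, so 147 generates a proper subgroup.

No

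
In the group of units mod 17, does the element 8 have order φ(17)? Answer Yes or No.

φ(17) = 17 − 1 = 16 = 2^4.
An element g generates (Z/17Z)^× iff g^(16/q) ≢ 1 (mod 17) for each prime q ∈ {2}.
8^8 ≡ 1 (mod 17)  [q = 2: ≡ 1 ✗]
8^8 ≡ 1 shows ord(8) | 8, strictly less than φ(17); not a primitive root.

No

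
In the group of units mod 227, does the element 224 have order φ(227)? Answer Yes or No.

Yes

φ(227) = 227 − 1 = 226 = 2 · 113.
It suffices to check that the order of 224 is not a proper divisor of 226: compute 224^(226/q) for q ∈ {2, 113}.
224^113 ≡ 226 (mod 227)  [q = 2: ≢ 1 ✓]
224^2 ≡ 9 (mod 227)  [q = 113: ≢ 1 ✓]
None equal 1, so ord_227(224) = 226: 224 is a primitive root.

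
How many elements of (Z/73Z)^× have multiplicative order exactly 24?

φ(73) = 73 − 1 = 72 = 2^3 · 3^2.
(Z/73Z)^× is cyclic (|G| = 72); a cyclic group of order m has exactly φ(d) elements of each order d | m, and none otherwise.
24 = 2^3 · 3 divides 72, and φ(24) = 8.

8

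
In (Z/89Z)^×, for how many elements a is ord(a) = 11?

10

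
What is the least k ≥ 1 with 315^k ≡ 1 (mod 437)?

33

By Lagrange's theorem, ord_437(315) divides φ(437) = φ(19·23) = (19−1)·(23−1) = 18·22 = 396 = 2^2 · 3^2 · 11.
Divisors of 396: 1, 2, 3, 4, 6, 9, 11, 12, 18, 22, 33, 36, 44, 66, 99, 132, 198, 396.
Evaluate successive powers at the divisors of 396:
315^1 ≡ 315
315^2 ≡ 26
315^3 ≡ 324
315^4 ≡ 239
315^6 ≡ 96
315^9 ≡ 77
315^11 ≡ 254
315^12 ≡ 39
315^18 ≡ 248
315^22 ≡ 277
315^33 ≡ 1
Therefore the multiplicative order of 315 modulo 437 is 33.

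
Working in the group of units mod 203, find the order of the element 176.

Since 176 ∈ (Z/203Z)^×, its order divides φ(203) = φ(7·29) = (7−1)·(29−1) = 6·28 = 168 = 2^3 · 3 · 7.
Divisors of 168: 1, 2, 3, 4, 6, 7, 8, 12, 14, 21, 24, 28, 42, 56, 84, 168.
Test each divisor d:
176^1 ≡ 176
176^2 ≡ 120
176^3 ≡ 8
176^4 ≡ 190
176^6 ≡ 64
176^7 ≡ 99
176^8 ≡ 169
176^12 ≡ 36
176^14 ≡ 57
176^21 ≡ 162
176^24 ≡ 78
176^28 ≡ 1
So ord_203(176) = 28.

28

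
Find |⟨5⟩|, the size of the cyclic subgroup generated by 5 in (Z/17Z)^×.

16

ord(5) | φ(17) = 17 − 1 = 16 = 2^4.
Divisors of 16: 1, 2, 4, 8, 16.
Evaluate successive powers at the divisors of 16:
5^1 ≡ 5 (mod 17)
5^2 ≡ 8 (mod 17)
5^4 ≡ 13 (mod 17)
5^8 ≡ 16 (mod 17)
5^16 ≡ 1 (mod 17) ✓
So ord_17(5) = 16.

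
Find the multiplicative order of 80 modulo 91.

By Lagrange's theorem, ord_91(80) divides φ(91) = φ(7·13) = (7−1)·(13−1) = 6·12 = 72 = 2^3 · 3^2.
Divisors of 72: 1, 2, 3, 4, 6, 8, 9, 12, 18, 24, 36, 72.
Check 80^d mod 91 for each divisor in increasing order:
80^1 ≡ 80 (mod 91)
80^2 ≡ 30 (mod 91)
80^3 ≡ 34 (mod 91)
80^4 ≡ 81 (mod 91)
80^6 ≡ 64 (mod 91)
80^8 ≡ 9 (mod 91)
80^9 ≡ 83 (mod 91)
80^12 ≡ 1 (mod 91) ✓
Hence ord(80) = 12.

12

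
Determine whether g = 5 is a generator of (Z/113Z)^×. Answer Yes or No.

Yes

φ(113) = 113 − 1 = 112 = 2^4 · 7.
It suffices to check that the order of 5 is not a proper divisor of 112: compute 5^(112/q) for q ∈ {2, 7}.
5^56 ≡ 112 (mod 113)  [q = 2: ≢ 1 ✓]
5^16 ≡ 30 (mod 113)  [q = 7: ≢ 1 ✓]
None equal 1, so ord_113(5) = 112: 5 is a primitive root.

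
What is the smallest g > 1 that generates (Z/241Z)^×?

7

φ(241) = 241 − 1 = 240 = 2^4 · 3 · 5.
g is a primitive root iff g^(240/q) ≢ 1 (mod 241) for each prime q ∈ {2, 3, 5}.
g = 2: 2^120 ≡ 1 — hits 1, so not a primitive root.
g = 3: 3^120 ≡ 1 — hits 1, so not a primitive root.
g = 4: 4^120 ≡ 1 — hits 1, so not a primitive root.
g = 5: 5^120 ≡ 1 — hits 1, so not a primitive root.
g = 6: 6^120 ≡ 1 — hits 1, so not a primitive root.
g = 7: 7^120 ≡ 240; 7^80 ≡ 15; 7^48 ≡ 91 — none is 1, so 7 is a primitive root.
So 7 is the smallest generator of (Z/241Z)^×.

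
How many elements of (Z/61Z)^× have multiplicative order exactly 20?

φ(61) = 61 − 1 = 60 = 2^2 · 3 · 5.
(Z/61Z)^× is cyclic (|G| = 60); a cyclic group of order m has exactly φ(d) elements of each order d | m, and none otherwise.
20 = 2^2 · 5 divides 60, and φ(20) = 8.

8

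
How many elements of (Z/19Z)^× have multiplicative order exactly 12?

0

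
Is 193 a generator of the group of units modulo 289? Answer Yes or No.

Yes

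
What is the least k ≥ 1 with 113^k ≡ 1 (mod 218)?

18

Since 113 ∈ (Z/218Z)^×, its order divides φ(218) = φ(2)·φ(109) = 1·108 = 108 = 2^2 · 3^3.
Divisors of 108: 1, 2, 3, 4, 6, 9, 12, 18, 27, 36, 54, 108.
Compute 113^d (mod 218) for the divisors d until we hit 1:
113^1 ≡ 113 (mod 218)
113^2 ≡ 125 (mod 218)
113^3 ≡ 173 (mod 218)
113^4 ≡ 147 (mod 218)
113^6 ≡ 63 (mod 218)
113^9 ≡ 217 (mod 218)
113^12 ≡ 45 (mod 218)
113^18 ≡ 1 (mod 218) ✓
The smallest such exponent is 18, so the order of 113 is 18.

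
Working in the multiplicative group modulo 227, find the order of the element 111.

226

By Lagrange's theorem, ord_227(111) divides φ(227) = 227 − 1 = 226 = 2 · 113.
Divisors of 226: 1, 2, 113, 226.
Check 111^d mod 227 for each divisor in increasing order:
111^1 ≡ 111 (mod 227)
111^2 ≡ 63 (mod 227)
111^113 ≡ 226 (mod 227)
111^226 ≡ 1 (mod 227) ✓
The smallest such exponent is 226, so the order of 111 is 226.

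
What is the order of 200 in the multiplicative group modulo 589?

The order of 200 must divide φ(589) = φ(19·31) = (19−1)·(31−1) = 18·30 = 540 = 2^2 · 3^3 · 5.
Divisors of 540: 1, 2, 3, 4, 5, 6, 9, 10, 12, 15, 18, 20, 27, 30, 36, 45, 54, 60, 90, 108, 135, 180, 270, 540.
Evaluate successive powers at the divisors of 540:
200^1 ≡ 200
200^2 ≡ 537
200^3 ≡ 202
200^4 ≡ 348
200^5 ≡ 98
200^6 ≡ 163
200^9 ≡ 531
200^10 ≡ 180
200^12 ≡ 64
200^15 ≡ 559
200^18 ≡ 419
200^20 ≡ 5
200^27 ≡ 436
200^30 ≡ 311
200^36 ≡ 39
200^45 ≡ 94
200^54 ≡ 438
200^60 ≡ 125
200^90 ≡ 1
The smallest such exponent is 90, so the order of 200 is 90.

90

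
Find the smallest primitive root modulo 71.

7

φ(71) = 71 − 1 = 70 = 2 · 5 · 7.
g is a primitive root iff g^(70/q) ≢ 1 (mod 71) for each prime q ∈ {2, 5, 7}.
g = 2: 2^35 ≡ 1 — hits 1, so not a primitive root.
g = 3: 3^35 ≡ 1 — hits 1, so not a primitive root.
g = 4: 4^35 ≡ 1 — hits 1, so not a primitive root.
g = 5: 5^35 ≡ 1 — hits 1, so not a primitive root.
g = 6: 6^35 ≡ 1 — hits 1, so not a primitive root.
g = 7: 7^35 ≡ 70; 7^14 ≡ 54; 7^10 ≡ 45 — none is 1, so 7 is a primitive root.
The smallest primitive root modulo 71 is 7.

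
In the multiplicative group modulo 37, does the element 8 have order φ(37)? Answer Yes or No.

No

φ(37) = 37 − 1 = 36 = 2^2 · 3^2.
It suffices to check that the order of 8 is not a proper divisor of 36: compute 8^(36/q) for q ∈ {2, 3}.
8^18 ≡ 36 (mod 37)  [q = 2: ≢ 1 ✓]
8^12 ≡ 1 (mod 37)  [q = 3: ≡ 1 ✗]
8^12 ≡ 1 shows ord(8) | 12, strictly less than φ(37); not a primitive root.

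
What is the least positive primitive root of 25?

2

φ(25) = φ(5^2) = 5·(5−1) = 20 = 2^2 · 5.
g is a primitive root iff g^(20/q) ≢ 1 (mod 25) for each prime q ∈ {2, 5}.
g = 2: 2^10 ≡ 24; 2^4 ≡ 16 — none is 1, so 2 is a primitive root.
So 2 is the smallest generator of (Z/25Z)^×.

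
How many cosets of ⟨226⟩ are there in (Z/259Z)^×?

12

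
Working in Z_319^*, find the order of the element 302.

20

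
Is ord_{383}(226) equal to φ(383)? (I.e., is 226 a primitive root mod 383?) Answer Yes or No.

No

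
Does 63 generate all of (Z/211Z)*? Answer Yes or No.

No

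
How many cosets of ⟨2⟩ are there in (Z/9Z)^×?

1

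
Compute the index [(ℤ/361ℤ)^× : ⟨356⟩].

By Lagrange's theorem, ord_361(356) divides φ(361) = φ(19^2) = 19·(19−1) = 342 = 2 · 3^2 · 19.
Divisors of 342: 1, 2, 3, 6, 9, 18, 19, 38, 57, 114, 171, 342.
Evaluate successive powers at the divisors of 342:
356^1 ≡ 356
356^2 ≡ 25
356^3 ≡ 236
356^6 ≡ 102
356^9 ≡ 246
356^18 ≡ 229
356^19 ≡ 299
356^38 ≡ 234
356^57 ≡ 293
356^114 ≡ 292
356^171 ≡ 360
356^342 ≡ 1
Thus |⟨356⟩| = ord(356) = 342.
Index = |(Z/361Z)^×| / |⟨356⟩| = 342 / 342 = 1.

1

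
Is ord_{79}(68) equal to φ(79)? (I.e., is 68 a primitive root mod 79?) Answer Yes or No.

Yes

φ(79) = 79 − 1 = 78 = 2 · 3 · 13.
It suffices to check that the order of 68 is not a proper divisor of 78: compute 68^(78/q) for q ∈ {2, 3, 13}.
68^39 ≡ 78 (mod 79)  [q = 2: ≢ 1 ✓]
68^26 ≡ 55 (mod 79)  [q = 3: ≢ 1 ✓]
68^6 ≡ 65 (mod 79)  [q = 13: ≢ 1 ✓]
None equal 1, so ord_79(68) = 78: 68 is a primitive root.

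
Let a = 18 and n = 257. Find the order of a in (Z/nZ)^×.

By Lagrange's theorem, ord_257(18) divides φ(257) = 257 − 1 = 256 = 2^8.
Divisors of 256: 1, 2, 4, 8, 16, 32, 64, 128, 256.
Evaluate successive powers at the divisors of 256:
18^1 ≡ 18 (mod 257)
18^2 ≡ 67 (mod 257)
18^4 ≡ 120 (mod 257)
18^8 ≡ 8 (mod 257)
18^16 ≡ 64 (mod 257)
18^32 ≡ 241 (mod 257)
18^64 ≡ 256 (mod 257)
18^128 ≡ 1 (mod 257) ✓
So ord_257(18) = 128.

128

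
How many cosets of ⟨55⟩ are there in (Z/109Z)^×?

Since 55 ∈ (Z/109Z)^×, its order divides φ(109) = 109 − 1 = 108 = 2^2 · 3^3.
Divisors of 108: 1, 2, 3, 4, 6, 9, 12, 18, 27, 36, 54, 108.
Evaluate successive powers at the divisors of 108:
55^1 ≡ 55 (mod 109)
55^2 ≡ 82 (mod 109)
55^3 ≡ 41 (mod 109)
55^4 ≡ 75 (mod 109)
55^6 ≡ 46 (mod 109)
55^9 ≡ 33 (mod 109)
55^12 ≡ 45 (mod 109)
55^18 ≡ 108 (mod 109)
55^27 ≡ 76 (mod 109)
55^36 ≡ 1 (mod 109) ✓
So ord_109(55) = 36, hence |⟨55⟩| = 36.
The index is φ(109) / ord(55) = 108 / 36 = 3.

3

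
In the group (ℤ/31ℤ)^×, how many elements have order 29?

0

φ(31) = 31 − 1 = 30 = 2 · 3 · 5.
(Z/31Z)^× is cyclic (|G| = 30); a cyclic group of order m has exactly φ(d) elements of each order d | m, and none otherwise.
Here 30 is not a multiple of 29, so there are no elements of order 29.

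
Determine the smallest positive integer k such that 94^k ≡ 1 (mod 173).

172

The order of 94 must divide φ(173) = 173 − 1 = 172 = 2^2 · 43.
Divisors of 172: 1, 2, 4, 43, 86, 172.
Check 94^d mod 173 for each divisor in increasing order:
94^1 ≡ 94
94^2 ≡ 13
94^4 ≡ 169
94^43 ≡ 80
94^86 ≡ 172
94^172 ≡ 1
Therefore the multiplicative order of 94 modulo 173 is 172.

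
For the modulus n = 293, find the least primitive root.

2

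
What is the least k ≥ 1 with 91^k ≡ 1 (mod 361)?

342

By Lagrange's theorem, ord_361(91) divides φ(361) = φ(19^2) = 19·(19−1) = 342 = 2 · 3^2 · 19.
Divisors of 342: 1, 2, 3, 6, 9, 18, 19, 38, 57, 114, 171, 342.
Evaluate successive powers at the divisors of 342:
91^1 ≡ 91 (mod 361)
91^2 ≡ 339 (mod 361)
91^3 ≡ 164 (mod 361)
91^6 ≡ 182 (mod 361)
91^9 ≡ 246 (mod 361)
91^18 ≡ 229 (mod 361)
91^19 ≡ 262 (mod 361)
91^38 ≡ 54 (mod 361)
91^57 ≡ 69 (mod 361)
91^114 ≡ 68 (mod 361)
91^171 ≡ 360 (mod 361)
91^342 ≡ 1 (mod 361) ✓
So ord_361(91) = 342.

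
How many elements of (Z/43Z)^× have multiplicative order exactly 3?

2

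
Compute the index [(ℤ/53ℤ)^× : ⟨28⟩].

4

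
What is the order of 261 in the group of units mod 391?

176

ord(261) | φ(391) = φ(17·23) = (17−1)·(23−1) = 16·22 = 352 = 2^5 · 11.
Divisors of 352: 1, 2, 4, 8, 11, 16, 22, 32, 44, 88, 176, 352.
Evaluate successive powers at the divisors of 352:
261^1 ≡ 261
261^2 ≡ 87
261^4 ≡ 140
261^8 ≡ 50
261^11 ≡ 277
261^16 ≡ 154
261^22 ≡ 93
261^32 ≡ 256
261^44 ≡ 47
261^88 ≡ 254
261^176 ≡ 1
The smallest such exponent is 176, so the order of 261 is 176.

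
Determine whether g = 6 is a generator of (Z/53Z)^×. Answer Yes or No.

φ(53) = 53 − 1 = 52 = 2^2 · 13.
An element g generates (Z/53Z)^× iff g^(52/q) ≢ 1 (mod 53) for each prime q ∈ {2, 13}.
6^26 ≡ 1 (mod 53)  [q = 2: ≡ 1 ✗]
6^4 ≡ 24 (mod 53)  [q = 13: ≢ 1 ✓]
Since 6^26 ≡ 1, the order of 6 divides 26 < 52, so 6 is not a primitive root.

No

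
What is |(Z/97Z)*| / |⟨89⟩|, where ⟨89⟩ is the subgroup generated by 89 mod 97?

Since 89 ∈ (Z/97Z)^×, its order divides φ(97) = 97 − 1 = 96 = 2^5 · 3.
Divisors of 96: 1, 2, 3, 4, 6, 8, 12, 16, 24, 32, 48, 96.
Test each divisor d:
89^1 ≡ 89
89^2 ≡ 64
89^3 ≡ 70
89^4 ≡ 22
89^6 ≡ 50
89^8 ≡ 96
89^12 ≡ 75
89^16 ≡ 1
Thus |⟨89⟩| = ord(89) = 16.
The index is φ(97) / ord(89) = 96 / 16 = 6.

6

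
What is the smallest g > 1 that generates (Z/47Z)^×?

5

φ(47) = 47 − 1 = 46 = 2 · 23.
g is a primitive root iff g^(46/q) ≢ 1 (mod 47) for each prime q ∈ {2, 23}.
g = 2: 2^23 ≡ 1 — hits 1, so not a primitive root.
g = 3: 3^23 ≡ 1 — hits 1, so not a primitive root.
g = 4: 4^23 ≡ 1 — hits 1, so not a primitive root.
g = 5: 5^23 ≡ 46; 5^2 ≡ 25 — none is 1, so 5 is a primitive root.
The smallest primitive root modulo 47 is 5.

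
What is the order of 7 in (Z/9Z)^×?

3

Since 7 ∈ (Z/9Z)^×, its order divides φ(9) = φ(3^2) = 3·(3−1) = 6 = 2 · 3.
Divisors of 6: 1, 2, 3, 6.
Test each divisor d:
7^1 ≡ 7 (mod 9)
7^2 ≡ 4 (mod 9)
7^3 ≡ 1 (mod 9) ✓
Therefore the multiplicative order of 7 modulo 9 is 3.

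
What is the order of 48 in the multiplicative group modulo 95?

ord(48) | φ(95) = φ(5·19) = (5−1)·(19−1) = 4·18 = 72 = 2^3 · 3^2.
Divisors of 72: 1, 2, 3, 4, 6, 8, 9, 12, 18, 24, 36, 72.
Test each divisor d:
48^1 ≡ 48
48^2 ≡ 24
48^3 ≡ 12
48^4 ≡ 6
48^6 ≡ 49
48^8 ≡ 36
48^9 ≡ 18
48^12 ≡ 26
48^18 ≡ 39
48^24 ≡ 11
48^36 ≡ 1
Hence ord(48) = 36.

36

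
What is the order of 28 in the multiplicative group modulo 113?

7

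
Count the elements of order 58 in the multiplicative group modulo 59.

28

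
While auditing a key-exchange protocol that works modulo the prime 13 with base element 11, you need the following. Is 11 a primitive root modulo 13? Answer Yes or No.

Yes

φ(13) = 13 − 1 = 12 = 2^2 · 3.
Test 11^(12/q) mod 13 for each prime factor q of 12:
11^6 ≡ 12 (mod 13)  [q = 2: ≢ 1 ✓]
11^4 ≡ 3 (mod 13)  [q = 3: ≢ 1 ✓]
All checks pass, so 11 has order 12 and is a primitive root modulo 13.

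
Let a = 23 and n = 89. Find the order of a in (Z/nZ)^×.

88

The order of 23 must divide φ(89) = 89 − 1 = 88 = 2^3 · 11.
Divisors of 88: 1, 2, 4, 8, 11, 22, 44, 88.
Evaluate successive powers at the divisors of 88:
23^1 ≡ 23 (mod 89)
23^2 ≡ 84 (mod 89)
23^4 ≡ 25 (mod 89)
23^8 ≡ 2 (mod 89)
23^11 ≡ 37 (mod 89)
23^22 ≡ 34 (mod 89)
23^44 ≡ 88 (mod 89)
23^88 ≡ 1 (mod 89) ✓
Therefore the multiplicative order of 23 modulo 89 is 88.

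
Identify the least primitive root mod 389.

2

φ(389) = 389 − 1 = 388 = 2^2 · 97.
g is a primitive root iff g^(388/q) ≢ 1 (mod 389) for each prime q ∈ {2, 97}.
g = 2: 2^194 ≡ 388; 2^4 ≡ 16 — none is 1, so 2 is a primitive root.
So 2 is the smallest generator of (Z/389Z)^×.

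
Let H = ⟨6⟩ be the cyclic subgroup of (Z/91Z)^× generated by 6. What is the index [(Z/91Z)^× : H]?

ord(6) | φ(91) = φ(7·13) = (7−1)·(13−1) = 6·12 = 72 = 2^3 · 3^2.
Divisors of 72: 1, 2, 3, 4, 6, 8, 9, 12, 18, 24, 36, 72.
Evaluate successive powers at the divisors of 72:
6^1 ≡ 6 (mod 91)
6^2 ≡ 36 (mod 91)
6^3 ≡ 34 (mod 91)
6^4 ≡ 22 (mod 91)
6^6 ≡ 64 (mod 91)
6^8 ≡ 29 (mod 91)
6^9 ≡ 83 (mod 91)
6^12 ≡ 1 (mod 91) ✓
So ord_91(6) = 12, hence |⟨6⟩| = 12.
The index is φ(91) / ord(6) = 72 / 12 = 6.

6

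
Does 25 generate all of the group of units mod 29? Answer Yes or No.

No

φ(29) = 29 − 1 = 28 = 2^2 · 7.
An element g generates (Z/29Z)^× iff g^(28/q) ≢ 1 (mod 29) for each prime q ∈ {2, 7}.
25^14 ≡ 1 (mod 29)  [q = 2: ≡ 1 ✗]
25^4 ≡ 24 (mod 29)  [q = 7: ≢ 1 ✓]
Since 25^14 ≡ 1, the order of 25 divides 14 < 28, so 25 is not a primitive root.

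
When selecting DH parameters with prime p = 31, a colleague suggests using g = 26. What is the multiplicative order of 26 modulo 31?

6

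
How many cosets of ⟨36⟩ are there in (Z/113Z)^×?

2

The order of 36 must divide φ(113) = 113 − 1 = 112 = 2^4 · 7.
Divisors of 112: 1, 2, 4, 7, 8, 14, 16, 28, 56, 112.
Check 36^d mod 113 for each divisor in increasing order:
36^1 ≡ 36
36^2 ≡ 53
36^4 ≡ 97
36^7 ≡ 95
36^8 ≡ 30
36^14 ≡ 98
36^16 ≡ 109
36^28 ≡ 112
36^56 ≡ 1
The order of 36 is 56, so the subgroup it generates has 56 elements.
Index = |(Z/113Z)^×| / |⟨36⟩| = 112 / 56 = 2.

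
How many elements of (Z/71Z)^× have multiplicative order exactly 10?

φ(71) = 71 − 1 = 70 = 2 · 5 · 7.
(Z/71Z)^× is cyclic (|G| = 70); a cyclic group of order m has exactly φ(d) elements of each order d | m, and none otherwise.
10 = 2 · 5 divides 70, and φ(10) = 4.

4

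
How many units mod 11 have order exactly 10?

φ(11) = 11 − 1 = 10 = 2 · 5.
In a cyclic group of order 10, there are φ(d) elements of order d for each divisor d of 10, and zero for non-divisors.
10 = 2 · 5 divides 10, and φ(10) = 4.

4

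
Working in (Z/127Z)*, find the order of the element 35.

63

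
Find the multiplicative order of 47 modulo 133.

Since 47 ∈ (Z/133Z)^×, its order divides φ(133) = φ(7·19) = (7−1)·(19−1) = 6·18 = 108 = 2^2 · 3^3.
Divisors of 108: 1, 2, 3, 4, 6, 9, 12, 18, 27, 36, 54, 108.
Test each divisor d:
47^1 ≡ 47 (mod 133)
47^2 ≡ 81 (mod 133)
47^3 ≡ 83 (mod 133)
47^4 ≡ 44 (mod 133)
47^6 ≡ 106 (mod 133)
47^9 ≡ 20 (mod 133)
47^12 ≡ 64 (mod 133)
47^18 ≡ 1 (mod 133) ✓
Therefore the multiplicative order of 47 modulo 133 is 18.

18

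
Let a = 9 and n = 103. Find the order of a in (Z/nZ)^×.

Since 9 ∈ (Z/103Z)^×, its order divides φ(103) = 103 − 1 = 102 = 2 · 3 · 17.
Divisors of 102: 1, 2, 3, 6, 17, 34, 51, 102.
Compute 9^d (mod 103) for the divisors d until we hit 1:
9^1 ≡ 9 (mod 103)
9^2 ≡ 81 (mod 103)
9^3 ≡ 8 (mod 103)
9^6 ≡ 64 (mod 103)
9^17 ≡ 1 (mod 103) ✓
Hence ord(9) = 17.

17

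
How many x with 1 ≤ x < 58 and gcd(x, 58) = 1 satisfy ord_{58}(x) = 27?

0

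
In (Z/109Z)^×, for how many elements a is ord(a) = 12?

4

φ(109) = 109 − 1 = 108 = 2^2 · 3^3.
(Z/109Z)^× is cyclic (|G| = 108); a cyclic group of order m has exactly φ(d) elements of each order d | m, and none otherwise.
12 = 2^2 · 3 divides 108, and φ(12) = 4.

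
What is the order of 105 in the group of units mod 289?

By Lagrange's theorem, ord_289(105) divides φ(289) = φ(17^2) = 17·(17−1) = 272 = 2^4 · 17.
Divisors of 272: 1, 2, 4, 8, 16, 17, 34, 68, 136, 272.
Check 105^d mod 289 for each divisor in increasing order:
105^1 ≡ 105
105^2 ≡ 43
105^4 ≡ 115
105^8 ≡ 220
105^16 ≡ 137
105^17 ≡ 224
105^34 ≡ 179
105^68 ≡ 251
105^136 ≡ 288
105^272 ≡ 1
So ord_289(105) = 272.

272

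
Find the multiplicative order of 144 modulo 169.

The order of 144 must divide φ(169) = φ(13^2) = 13·(13−1) = 156 = 2^2 · 3 · 13.
Divisors of 156: 1, 2, 3, 4, 6, 12, 13, 26, 39, 52, 78, 156.
Test each divisor d:
144^1 ≡ 144
144^2 ≡ 118
144^3 ≡ 92
144^4 ≡ 66
144^6 ≡ 14
144^12 ≡ 27
144^13 ≡ 1
So ord_169(144) = 13.

13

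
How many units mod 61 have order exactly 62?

φ(61) = 61 − 1 = 60 = 2^2 · 3 · 5.
In a cyclic group of order 60, there are φ(d) elements of order d for each divisor d of 60, and zero for non-divisors.
62 does not divide 60, so no element of (Z/61Z)^× has order 62.

0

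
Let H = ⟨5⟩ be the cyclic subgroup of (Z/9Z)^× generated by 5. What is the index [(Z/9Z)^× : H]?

The order of 5 must divide φ(9) = φ(3^2) = 3·(3−1) = 6 = 2 · 3.
Divisors of 6: 1, 2, 3, 6.
Check 5^d mod 9 for each divisor in increasing order:
5^1 ≡ 5 (mod 9)
5^2 ≡ 7 (mod 9)
5^3 ≡ 8 (mod 9)
5^6 ≡ 1 (mod 9) ✓
Thus |⟨5⟩| = ord(5) = 6.
Index = |(Z/9Z)^×| / |⟨5⟩| = 6 / 6 = 1.

1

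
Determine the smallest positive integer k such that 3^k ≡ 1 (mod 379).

378

By Lagrange's theorem, ord_379(3) divides φ(379) = 379 − 1 = 378 = 2 · 3^3 · 7.
Divisors of 378: 1, 2, 3, 6, 7, 9, 14, 18, 21, 27, 42, 54, 63, 126, 189, 378.
Compute 3^d (mod 379) for the divisors d until we hit 1:
3^1 ≡ 3
3^2 ≡ 9
3^3 ≡ 27
3^6 ≡ 350
3^7 ≡ 292
3^9 ≡ 354
3^14 ≡ 368
3^18 ≡ 246
3^21 ≡ 199
3^27 ≡ 293
3^42 ≡ 185
3^54 ≡ 195
3^63 ≡ 52
3^126 ≡ 51
3^189 ≡ 378
3^378 ≡ 1
Therefore the multiplicative order of 3 modulo 379 is 378.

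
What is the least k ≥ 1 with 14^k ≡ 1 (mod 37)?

By Lagrange's theorem, ord_37(14) divides φ(37) = 37 − 1 = 36 = 2^2 · 3^2.
Divisors of 36: 1, 2, 3, 4, 6, 9, 12, 18, 36.
Evaluate successive powers at the divisors of 36:
14^1 ≡ 14 (mod 37)
14^2 ≡ 11 (mod 37)
14^3 ≡ 6 (mod 37)
14^4 ≡ 10 (mod 37)
14^6 ≡ 36 (mod 37)
14^9 ≡ 31 (mod 37)
14^12 ≡ 1 (mod 37) ✓
Hence ord(14) = 12.

12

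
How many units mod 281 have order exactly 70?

24

φ(281) = 281 − 1 = 280 = 2^3 · 5 · 7.
In a cyclic group of order 280, there are φ(d) elements of order d for each divisor d of 280, and zero for non-divisors.
70 = 2 · 5 · 7 divides 280, and φ(70) = 24.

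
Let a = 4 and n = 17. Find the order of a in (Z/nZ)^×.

ord(4) | φ(17) = 17 − 1 = 16 = 2^4.
Divisors of 16: 1, 2, 4, 8, 16.
Compute 4^d (mod 17) for the divisors d until we hit 1:
4^1 ≡ 4
4^2 ≡ 16
4^4 ≡ 1
Hence ord(4) = 4.

4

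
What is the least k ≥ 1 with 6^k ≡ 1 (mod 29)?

Since 6 ∈ (Z/29Z)^×, its order divides φ(29) = 29 − 1 = 28 = 2^2 · 7.
Divisors of 28: 1, 2, 4, 7, 14, 28.
Check 6^d mod 29 for each divisor in increasing order:
6^1 ≡ 6 (mod 29)
6^2 ≡ 7 (mod 29)
6^4 ≡ 20 (mod 29)
6^7 ≡ 28 (mod 29)
6^14 ≡ 1 (mod 29) ✓
Hence ord(6) = 14.

14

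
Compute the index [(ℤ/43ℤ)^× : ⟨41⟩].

Since 41 ∈ (Z/43Z)^×, its order divides φ(43) = 43 − 1 = 42 = 2 · 3 · 7.
Divisors of 42: 1, 2, 3, 6, 7, 14, 21, 42.
Check 41^d mod 43 for each divisor in increasing order:
41^1 ≡ 41
41^2 ≡ 4
41^3 ≡ 35
41^6 ≡ 21
41^7 ≡ 1
So ord_43(41) = 7, hence |⟨41⟩| = 7.
The index is φ(43) / ord(41) = 42 / 7 = 6.

6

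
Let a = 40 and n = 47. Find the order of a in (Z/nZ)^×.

Since 40 ∈ (Z/47Z)^×, its order divides φ(47) = 47 − 1 = 46 = 2 · 23.
Divisors of 46: 1, 2, 23, 46.
Check 40^d mod 47 for each divisor in increasing order:
40^1 ≡ 40
40^2 ≡ 2
40^23 ≡ 46
40^46 ≡ 1
Therefore the multiplicative order of 40 modulo 47 is 46.

46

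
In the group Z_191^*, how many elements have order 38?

φ(191) = 191 − 1 = 190 = 2 · 5 · 19.
In a cyclic group of order 190, there are φ(d) elements of order d for each divisor d of 190, and zero for non-divisors.
38 = 2 · 19 divides 190, and φ(38) = 18.

18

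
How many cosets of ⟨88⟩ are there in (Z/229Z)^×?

3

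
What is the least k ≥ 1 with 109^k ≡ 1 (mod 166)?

The order of 109 must divide φ(166) = φ(2)·φ(83) = 1·82 = 82 = 2 · 41.
Divisors of 82: 1, 2, 41, 82.
Evaluate successive powers at the divisors of 82:
109^1 ≡ 109 (mod 166)
109^2 ≡ 95 (mod 166)
109^41 ≡ 1 (mod 166) ✓
Therefore the multiplicative order of 109 modulo 166 is 41.

41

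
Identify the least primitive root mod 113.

φ(113) = 113 − 1 = 112 = 2^4 · 7.
Test candidates g = 2, 3, … against the prime factors q ∈ {2, 7} of φ(113): g is a generator iff g^(112/q) ≢ 1 for every such q.
g = 2: 2^56 ≡ 1 — hits 1, so not a primitive root.
g = 3: 3^56 ≡ 112; 3^16 ≡ 49 — none is 1, so 3 is a primitive root.
So 3 is the smallest generator of (Z/113Z)^×.

3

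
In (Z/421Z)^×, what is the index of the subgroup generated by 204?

By Lagrange's theorem, ord_421(204) divides φ(421) = 421 − 1 = 420 = 2^2 · 3 · 5 · 7.
Divisors of 420: 1, 2, 3, 4, 5, 6, 7, 10, 12, 14, 15, 20, 21, 28, 30, 35, 42, 60, 70, 84, 105, 140, 210, 420.
Evaluate successive powers at the divisors of 420:
204^1 ≡ 204 (mod 421)
204^2 ≡ 358 (mod 421)
204^3 ≡ 199 (mod 421)
204^4 ≡ 180 (mod 421)
204^5 ≡ 93 (mod 421)
204^6 ≡ 27 (mod 421)
204^7 ≡ 35 (mod 421)
204^10 ≡ 229 (mod 421)
204^12 ≡ 308 (mod 421)
204^14 ≡ 383 (mod 421)
204^15 ≡ 247 (mod 421)
204^20 ≡ 237 (mod 421)
204^21 ≡ 354 (mod 421)
204^28 ≡ 181 (mod 421)
204^30 ≡ 385 (mod 421)
204^35 ≡ 20 (mod 421)
204^42 ≡ 279 (mod 421)
204^60 ≡ 33 (mod 421)
204^70 ≡ 400 (mod 421)
204^84 ≡ 377 (mod 421)
204^105 ≡ 1 (mod 421) ✓
The order of 204 is 105, so the subgroup it generates has 105 elements.
Index = |(Z/421Z)^×| / |⟨204⟩| = 420 / 105 = 4.

4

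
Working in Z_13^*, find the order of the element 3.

3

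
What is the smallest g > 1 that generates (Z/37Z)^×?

2

φ(37) = 37 − 1 = 36 = 2^2 · 3^2.
Test candidates g = 2, 3, … against the prime factors q ∈ {2, 3} of φ(37): g is a generator iff g^(36/q) ≢ 1 for every such q.
g = 2: 2^18 ≡ 36; 2^12 ≡ 26 — none is 1, so 2 is a primitive root.
The smallest primitive root modulo 37 is 2.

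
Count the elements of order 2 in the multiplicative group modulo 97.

1

φ(97) = 97 − 1 = 96 = 2^5 · 3.
(Z/97Z)^× is cyclic (|G| = 96); a cyclic group of order m has exactly φ(d) elements of each order d | m, and none otherwise.
2 | 96, and φ(2) = 2 − 1 = 1.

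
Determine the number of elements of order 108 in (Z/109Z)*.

36

φ(109) = 109 − 1 = 108 = 2^2 · 3^3.
Since (Z/109Z)^× is cyclic of order 108, the number of elements of order d is φ(d) when d | 108 and 0 otherwise.
108 = 2^2 · 3^3 divides 108, and φ(108) = 36.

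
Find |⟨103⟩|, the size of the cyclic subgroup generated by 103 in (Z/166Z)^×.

82

ord(103) | φ(166) = φ(2)·φ(83) = 1·82 = 82 = 2 · 41.
Divisors of 82: 1, 2, 41, 82.
Test each divisor d:
103^1 ≡ 103 (mod 166)
103^2 ≡ 151 (mod 166)
103^41 ≡ 165 (mod 166)
103^82 ≡ 1 (mod 166) ✓
The smallest such exponent is 82, so the order of 103 is 82.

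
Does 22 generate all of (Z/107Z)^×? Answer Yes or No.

Yes

φ(107) = 107 − 1 = 106 = 2 · 53.
It suffices to check that the order of 22 is not a proper divisor of 106: compute 22^(106/q) for q ∈ {2, 53}.
22^53 ≡ 106 (mod 107)  [q = 2: ≢ 1 ✓]
22^2 ≡ 56 (mod 107)  [q = 53: ≢ 1 ✓]
All checks pass, so 22 has order 106 and is a primitive root modulo 107.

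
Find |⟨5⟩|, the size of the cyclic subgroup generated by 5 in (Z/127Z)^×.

42

Since 5 ∈ (Z/127Z)^×, its order divides φ(127) = 127 − 1 = 126 = 2 · 3^2 · 7.
Divisors of 126: 1, 2, 3, 6, 7, 9, 14, 18, 21, 42, 63, 126.
Check 5^d mod 127 for each divisor in increasing order:
5^1 ≡ 5
5^2 ≡ 25
5^3 ≡ 125
5^6 ≡ 4
5^7 ≡ 20
5^9 ≡ 119
5^14 ≡ 19
5^18 ≡ 64
5^21 ≡ 126
5^42 ≡ 1
So ord_127(5) = 42.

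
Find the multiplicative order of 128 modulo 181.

180

The order of 128 must divide φ(181) = 181 − 1 = 180 = 2^2 · 3^2 · 5.
Divisors of 180: 1, 2, 3, 4, 5, 6, 9, 10, 12, 15, 18, 20, 30, 36, 45, 60, 90, 180.
Evaluate successive powers at the divisors of 180:
128^1 ≡ 128 (mod 181)
128^2 ≡ 94 (mod 181)
128^3 ≡ 86 (mod 181)
128^4 ≡ 148 (mod 181)
128^5 ≡ 120 (mod 181)
128^6 ≡ 156 (mod 181)
128^9 ≡ 22 (mod 181)
128^10 ≡ 101 (mod 181)
128^12 ≡ 82 (mod 181)
128^15 ≡ 174 (mod 181)
128^18 ≡ 122 (mod 181)
128^20 ≡ 65 (mod 181)
128^30 ≡ 49 (mod 181)
128^36 ≡ 42 (mod 181)
128^45 ≡ 19 (mod 181)
128^60 ≡ 48 (mod 181)
128^90 ≡ 180 (mod 181)
128^180 ≡ 1 (mod 181) ✓
Hence ord(128) = 180.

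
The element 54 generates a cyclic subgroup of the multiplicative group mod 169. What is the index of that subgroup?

Since 54 ∈ (Z/169Z)^×, its order divides φ(169) = φ(13^2) = 13·(13−1) = 156 = 2^2 · 3 · 13.
Divisors of 156: 1, 2, 3, 4, 6, 12, 13, 26, 39, 52, 78, 156.
Compute 54^d (mod 169) for the divisors d until we hit 1:
54^1 ≡ 54 (mod 169)
54^2 ≡ 43 (mod 169)
54^3 ≡ 125 (mod 169)
54^4 ≡ 159 (mod 169)
54^6 ≡ 77 (mod 169)
54^12 ≡ 14 (mod 169)
54^13 ≡ 80 (mod 169)
54^26 ≡ 147 (mod 169)
54^39 ≡ 99 (mod 169)
54^52 ≡ 146 (mod 169)
54^78 ≡ 168 (mod 169)
54^156 ≡ 1 (mod 169) ✓
Thus |⟨54⟩| = ord(54) = 156.
[(Z/169Z)^× : ⟨54⟩] = 156/156 = 1.

1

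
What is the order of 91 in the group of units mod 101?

ord(91) | φ(101) = 101 − 1 = 100 = 2^2 · 5^2.
Divisors of 100: 1, 2, 4, 5, 10, 20, 25, 50, 100.
Compute 91^d (mod 101) for the divisors d until we hit 1:
91^1 ≡ 91
91^2 ≡ 100
91^4 ≡ 1
So ord_101(91) = 4.

4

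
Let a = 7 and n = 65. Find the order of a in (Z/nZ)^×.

12

By Lagrange's theorem, ord_65(7) divides φ(65) = φ(5·13) = (5−1)·(13−1) = 4·12 = 48 = 2^4 · 3.
Divisors of 48: 1, 2, 3, 4, 6, 8, 12, 16, 24, 48.
Evaluate successive powers at the divisors of 48:
7^1 ≡ 7 (mod 65)
7^2 ≡ 49 (mod 65)
7^3 ≡ 18 (mod 65)
7^4 ≡ 61 (mod 65)
7^6 ≡ 64 (mod 65)
7^8 ≡ 16 (mod 65)
7^12 ≡ 1 (mod 65) ✓
The smallest such exponent is 12, so the order of 7 is 12.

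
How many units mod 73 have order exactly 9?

φ(73) = 73 − 1 = 72 = 2^3 · 3^2.
In a cyclic group of order 72, there are φ(d) elements of order d for each divisor d of 72, and zero for non-divisors.
9 = 3^2 divides 72, and φ(9) = 6.

6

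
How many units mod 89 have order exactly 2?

φ(89) = 89 − 1 = 88 = 2^3 · 11.
(Z/89Z)^× is cyclic (|G| = 88); a cyclic group of order m has exactly φ(d) elements of each order d | m, and none otherwise.
2 | 88, and φ(2) = 2 − 1 = 1.

1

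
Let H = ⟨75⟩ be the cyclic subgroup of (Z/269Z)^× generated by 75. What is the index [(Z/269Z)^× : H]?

Since 75 ∈ (Z/269Z)^×, its order divides φ(269) = 269 − 1 = 268 = 2^2 · 67.
Divisors of 268: 1, 2, 4, 67, 134, 268.
Evaluate successive powers at the divisors of 268:
75^1 ≡ 75 (mod 269)
75^2 ≡ 245 (mod 269)
75^4 ≡ 38 (mod 269)
75^67 ≡ 187 (mod 269)
75^134 ≡ 268 (mod 269)
75^268 ≡ 1 (mod 269) ✓
So ord_269(75) = 268, hence |⟨75⟩| = 268.
The index is φ(269) / ord(75) = 268 / 268 = 1.

1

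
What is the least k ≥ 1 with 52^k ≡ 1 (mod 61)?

Since 52 ∈ (Z/61Z)^×, its order divides φ(61) = 61 − 1 = 60 = 2^2 · 3 · 5.
Divisors of 60: 1, 2, 3, 4, 5, 6, 10, 12, 15, 20, 30, 60.
Check 52^d mod 61 for each divisor in increasing order:
52^1 ≡ 52
52^2 ≡ 20
52^3 ≡ 3
52^4 ≡ 34
52^5 ≡ 60
52^6 ≡ 9
52^10 ≡ 1
The smallest such exponent is 10, so the order of 52 is 10.

10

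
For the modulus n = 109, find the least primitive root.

6

φ(109) = 109 − 1 = 108 = 2^2 · 3^3.
g is a primitive root iff g^(108/q) ≢ 1 (mod 109) for each prime q ∈ {2, 3}.
g = 2: 2^54 ≡ 108; 2^36 ≡ 1 — hits 1, so not a primitive root.
g = 3: 3^54 ≡ 1 — hits 1, so not a primitive root.
g = 4: 4^54 ≡ 1 — hits 1, so not a primitive root.
g = 5: 5^54 ≡ 1 — hits 1, so not a primitive root.
g = 6: 6^54 ≡ 108; 6^36 ≡ 63 — none is 1, so 6 is a primitive root.
Hence the least primitive root of 109 is 6.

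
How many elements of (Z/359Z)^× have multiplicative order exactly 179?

178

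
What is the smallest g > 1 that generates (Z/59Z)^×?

2

φ(59) = 59 − 1 = 58 = 2 · 29.
Test candidates g = 2, 3, … against the prime factors q ∈ {2, 29} of φ(59): g is a generator iff g^(58/q) ≢ 1 for every such q.
g = 2: 2^29 ≡ 58; 2^2 ≡ 4 — none is 1, so 2 is a primitive root.
So 2 is the smallest generator of (Z/59Z)^×.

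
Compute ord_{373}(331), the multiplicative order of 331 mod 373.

ord(331) | φ(373) = 373 − 1 = 372 = 2^2 · 3 · 31.
Divisors of 372: 1, 2, 3, 4, 6, 12, 31, 62, 93, 124, 186, 372.
Evaluate successive powers at the divisors of 372:
331^1 ≡ 331 (mod 373)
331^2 ≡ 272 (mod 373)
331^3 ≡ 139 (mod 373)
331^4 ≡ 130 (mod 373)
331^6 ≡ 298 (mod 373)
331^12 ≡ 30 (mod 373)
331^31 ≡ 200 (mod 373)
331^62 ≡ 89 (mod 373)
331^93 ≡ 269 (mod 373)
331^124 ≡ 88 (mod 373)
331^186 ≡ 372 (mod 373)
331^372 ≡ 1 (mod 373) ✓
The smallest such exponent is 372, so the order of 331 is 372.

372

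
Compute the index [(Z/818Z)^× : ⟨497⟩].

3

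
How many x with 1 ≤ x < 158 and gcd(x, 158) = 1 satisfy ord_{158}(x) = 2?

1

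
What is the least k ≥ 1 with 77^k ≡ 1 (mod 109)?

36

ord(77) | φ(109) = 109 − 1 = 108 = 2^2 · 3^3.
Divisors of 108: 1, 2, 3, 4, 6, 9, 12, 18, 27, 36, 54, 108.
Check 77^d mod 109 for each divisor in increasing order:
77^1 ≡ 77 (mod 109)
77^2 ≡ 43 (mod 109)
77^3 ≡ 41 (mod 109)
77^4 ≡ 105 (mod 109)
77^6 ≡ 46 (mod 109)
77^9 ≡ 33 (mod 109)
77^12 ≡ 45 (mod 109)
77^18 ≡ 108 (mod 109)
77^27 ≡ 76 (mod 109)
77^36 ≡ 1 (mod 109) ✓
Hence ord(77) = 36.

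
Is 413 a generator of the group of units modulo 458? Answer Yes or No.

No

φ(458) = φ(2)·φ(229) = 1·228 = 228 = 2^2 · 3 · 19.
An element g generates (Z/458Z)^× iff g^(228/q) ≢ 1 (mod 458) for each prime q ∈ {2, 3, 19}.
413^114 ≡ 1 (mod 458)  [q = 2: ≡ 1 ✗]
413^76 ≡ 363 (mod 458)  [q = 3: ≢ 1 ✓]
413^12 ≡ 165 (mod 458)  [q = 19: ≢ 1 ✓]
The check at q = 2 fails, so 413 generates a proper subgroup.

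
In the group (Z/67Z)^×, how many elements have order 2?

1

φ(67) = 67 − 1 = 66 = 2 · 3 · 11.
In a cyclic group of order 66, there are φ(d) elements of order d for each divisor d of 66, and zero for non-divisors.
2 | 66, and φ(2) = 2 − 1 = 1.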